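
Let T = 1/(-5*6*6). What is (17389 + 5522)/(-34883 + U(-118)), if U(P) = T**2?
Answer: -106045200/161458457 ≈ -0.65680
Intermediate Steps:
T = -1/180 (T = 1/(-30*6) = 1/(-180) = -1/180 ≈ -0.0055556)
U(P) = 1/32400 (U(P) = (-1/180)**2 = 1/32400)
(17389 + 5522)/(-34883 + U(-118)) = (17389 + 5522)/(-34883 + 1/32400) = 22911/(-1130209199/32400) = 22911*(-32400/1130209199) = -106045200/161458457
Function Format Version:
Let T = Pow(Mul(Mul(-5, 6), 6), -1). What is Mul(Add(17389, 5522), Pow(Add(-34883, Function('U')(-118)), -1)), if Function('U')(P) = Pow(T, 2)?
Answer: Rational(-106045200, 161458457) ≈ -0.65680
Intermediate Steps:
T = Rational(-1, 180) (T = Pow(Mul(-30, 6), -1) = Pow(-180, -1) = Rational(-1, 180) ≈ -0.0055556)
Function('U')(P) = Rational(1, 32400) (Function('U')(P) = Pow(Rational(-1, 180), 2) = Rational(1, 32400))
Mul(Add(17389, 5522), Pow(Add(-34883, Function('U')(-118)), -1)) = Mul(Add(17389, 5522), Pow(Add(-34883, Rational(1, 32400)), -1)) = Mul(22911, Pow(Rational(-1130209199, 32400), -1)) = Mul(22911, Rational(-32400, 1130209199)) = Rational(-106045200, 161458457)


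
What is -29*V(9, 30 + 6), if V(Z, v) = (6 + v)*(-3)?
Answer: 3654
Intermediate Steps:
V(Z, v) = -18 - 3*v
-29*V(9, 30 + 6) = -29*(-18 - 3*(30 + 6)) = -29*(-18 - 3*36) = -29*(-18 - 108) = -29*(-126) = 3654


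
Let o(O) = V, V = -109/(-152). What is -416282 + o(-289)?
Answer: -63274755/152 ≈ -4.1628e+5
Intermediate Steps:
V = 109/152 (V = -109*(-1/152) = 109/152 ≈ 0.71710)
o(O) = 109/152
-416282 + o(-289) = -416282 + 109/152 = -63274755/152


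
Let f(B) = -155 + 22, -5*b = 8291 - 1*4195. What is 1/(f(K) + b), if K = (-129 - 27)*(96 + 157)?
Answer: -5/4761 ≈ -0.0010502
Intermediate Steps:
b = -4096/5 (b = -(8291 - 1*4195)/5 = -(8291 - 4195)/5 = -⅕*4096 = -4096/5 ≈ -819.20)
K = -39468 (K = -156*253 = -39468)
f(B) = -133
1/(f(K) + b) = 1/(-133 - 4096/5) = 1/(-4761/5) = -5/4761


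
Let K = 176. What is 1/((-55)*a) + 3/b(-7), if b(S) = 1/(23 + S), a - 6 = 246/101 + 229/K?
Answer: 41537824/865405 ≈ 47.998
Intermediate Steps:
a = 173081/17776 (a = 6 + (246/101 + 229/176) = 6 + 66425/17776 = 173081/17776 ≈ 9.7368)
1/((-55)*a) + 3/b(-7) = 1/((-55)*(173081/17776)) + 3/(1/(23 - 7)) = -1/55*17776/173081 + 3/(1/16) = -1616/865405 + 3/(1/16) = -1616/865405 + 3*16 = -1616/865405 + 48 = 41537824/865405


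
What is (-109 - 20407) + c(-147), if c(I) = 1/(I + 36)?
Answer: -2277277/111 ≈ -20516.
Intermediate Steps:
c(I) = 1/(36 + I)
(-109 - 20407) + c(-147) = (-109 - 20407) + 1/(36 - 147) = -20516 + 1/(-111) = -20516 - 1/111 = -2277277/111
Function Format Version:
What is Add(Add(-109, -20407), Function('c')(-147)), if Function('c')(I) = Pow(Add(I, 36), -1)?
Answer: Rational(-2277277, 111) ≈ -20516.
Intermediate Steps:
Function('c')(I) = Pow(Add(36, I), -1)
Add(Add(-109, -20407), Function('c')(-147)) = Add(Add(-109, -20407), Pow(Add(36, -147), -1)) = Add(-20516, Pow(-111, -1)) = Add(-20516, Rational(-1, 111)) = Rational(-2277277, 111)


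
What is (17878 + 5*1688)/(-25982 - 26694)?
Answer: -13159/26338 ≈ -0.49962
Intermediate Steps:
(17878 + 5*1688)/(-25982 - 26694) = (17878 + 8440)/(-52676) = 26318*(-1/52676) = -13159/26338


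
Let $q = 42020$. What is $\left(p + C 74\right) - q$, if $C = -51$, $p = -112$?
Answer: $-45906$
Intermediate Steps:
$\left(p + C 74\right) - q = \left(-112 - 3774\right) - 42020 = -3886 - 42020 = -45906$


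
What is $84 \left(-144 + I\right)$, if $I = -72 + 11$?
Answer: $-17220$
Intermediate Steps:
$I = -61$
$84 \left(-144 + I\right) = 84 \left(-144 - 61\right) = 84 \left(-205\right) = -17220$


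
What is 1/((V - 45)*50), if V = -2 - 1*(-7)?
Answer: -1/2000 ≈ -0.00050000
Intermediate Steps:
V = 5 (V = -2 + 7 = 5)
1/((V - 45)*50) = 1/((5 - 45)*50) = 1/(-40*50) = 1/(-2000) = -1/2000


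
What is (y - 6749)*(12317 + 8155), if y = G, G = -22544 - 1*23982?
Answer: -1090645800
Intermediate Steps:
G = -46526 (G = -22544 - 23982 = -46526)
y = -46526
(y - 6749)*(12317 + 8155) = (-46526 - 6749)*(12317 + 8155) = -53275*20472 = -1090645800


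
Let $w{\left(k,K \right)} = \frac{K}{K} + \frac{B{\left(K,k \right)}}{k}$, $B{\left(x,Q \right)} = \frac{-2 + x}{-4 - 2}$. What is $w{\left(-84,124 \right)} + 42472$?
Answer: $\frac{10703257}{252} \approx 42473.0$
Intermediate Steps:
$B{\left(x,Q \right)} = \frac{1}{3} - \frac{x}{6}$ ($B{\left(x,Q \right)} = \frac{-2 + x}{-6} = \left(-2 + x\right) \left(- \frac{1}{6}\right) = \frac{1}{3} - \frac{x}{6}$)
$w{\left(k,K \right)} = 1 + \frac{\frac{1}{3} - \frac{K}{6}}{k}$ ($w{\left(k,K \right)} = \frac{K}{K} + \frac{\frac{1}{3} - \frac{K}{6}}{k} = 1 + \frac{\frac{1}{3} - \frac{K}{6}}{k}$)
$w{\left(-84,124 \right)} + 42472 = \frac{2 - 124 + 6 \left(-84\right)}{6 \left(-84\right)} + 42472 = \frac{1}{6} \left(- \frac{1}{84}\right) \left(2 - 124 - 504\right) + 42472 = \frac{1}{6} \left(- \frac{1}{84}\right) \left(-626\right) + 42472 = \frac{313}{252} + 42472 = \frac{10703257}{252}$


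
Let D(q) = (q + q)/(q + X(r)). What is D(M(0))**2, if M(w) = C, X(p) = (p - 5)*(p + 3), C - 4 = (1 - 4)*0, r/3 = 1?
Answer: 1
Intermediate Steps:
r = 3 (r = 3*1 = 3)
C = 4 (C = 4 + (1 - 4)*0 = 4 - 3*0 = 4 + 0 = 4)
X(p) = (-5 + p)*(3 + p)
M(w) = 4
D(q) = 2*q/(-12 + q) (D(q) = (q + q)/(q + (-15 + 3**2 - 2*3)) = (2*q)/(q + (-15 + 9 - 6)) = (2*q)/(q - 12) = (2*q)/(-12 + q) = 2*q/(-12 + q))
D(M(0))**2 = (2*4/(-12 + 4))**2 = (2*4/(-8))**2 = (2*4*(-1/8))**2 = (-1)**2 = 1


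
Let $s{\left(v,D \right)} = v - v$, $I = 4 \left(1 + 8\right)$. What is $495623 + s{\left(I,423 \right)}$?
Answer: $495623$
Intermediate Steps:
$I = 36$ ($I = 4 \cdot 9 = 36$)
$s{\left(v,D \right)} = 0$
$495623 + s{\left(I,423 \right)} = 495623 + 0 = 495623$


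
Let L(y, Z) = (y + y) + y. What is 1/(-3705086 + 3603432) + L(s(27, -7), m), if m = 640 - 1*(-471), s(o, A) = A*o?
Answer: -57637819/101654 ≈ -567.00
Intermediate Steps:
m = 1111 (m = 640 + 471 = 1111)
L(y, Z) = 3*y (L(y, Z) = 2*y + y = 3*y)
1/(-3705086 + 3603432) + L(s(27, -7), m) = 1/(-3705086 + 3603432) + 3*(-7*27) = 1/(-101654) + 3*(-189) = -1/101654 - 567 = -57637819/101654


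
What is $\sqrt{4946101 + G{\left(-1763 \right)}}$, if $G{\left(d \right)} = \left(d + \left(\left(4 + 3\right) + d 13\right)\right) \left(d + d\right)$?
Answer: $\sqrt{91950151} \approx 9589.1$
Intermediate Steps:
$G{\left(d \right)} = 2 d \left(7 + 14 d\right)$ ($G{\left(d \right)} = \left(d + \left(7 + 13 d\right)\right) 2 d = \left(7 + 14 d\right) 2 d = 2 d \left(7 + 14 d\right)$)
$\sqrt{4946101 + G{\left(-1763 \right)}} = \sqrt{4946101 + 14 \left(-1763\right) \left(1 + 2 \left(-1763\right)\right)} = \sqrt{4946101 + 14 \left(-1763\right) \left(1 - 3526\right)} = \sqrt{4946101 + 14 \left(-1763\right) \left(-3525\right)} = \sqrt{4946101 + 87004050} = \sqrt{91950151}$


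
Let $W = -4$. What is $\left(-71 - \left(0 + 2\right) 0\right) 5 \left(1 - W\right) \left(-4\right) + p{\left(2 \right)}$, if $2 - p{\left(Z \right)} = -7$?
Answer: $7109$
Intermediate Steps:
$p{\left(Z \right)} = 9$ ($p{\left(Z \right)} = 2 - -7 = 2 + 7 = 9$)
$\left(-71 - \left(0 + 2\right) 0\right) 5 \left(1 - W\right) \left(-4\right) + p{\left(2 \right)} = \left(-71 - \left(0 + 2\right) 0\right) 5 \left(1 - -4\right) \left(-4\right) + 9 = \left(-71 - 2 \cdot 0\right) 5 \left(1 + 4\right) \left(-4\right) + 9 = \left(-71 - 0\right) 5 \cdot 5 \left(-4\right) + 9 = \left(-71 + 0\right) 25 \left(-4\right) + 9 = \left(-71\right) \left(-100\right) + 9 = 7100 + 9 = 7109$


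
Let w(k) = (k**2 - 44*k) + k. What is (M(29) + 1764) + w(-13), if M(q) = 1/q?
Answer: 72269/29 ≈ 2492.0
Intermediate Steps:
w(k) = k**2 - 43*k
(M(29) + 1764) + w(-13) = (1/29 + 1764) - 13*(-43 - 13) = (1/29 + 1764) - 13*(-56) = 51157/29 + 728 = 72269/29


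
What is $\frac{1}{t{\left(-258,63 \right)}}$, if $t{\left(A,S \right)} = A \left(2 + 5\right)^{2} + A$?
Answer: $- \frac{1}{12900} \approx -7.7519 \cdot 10^{-5}$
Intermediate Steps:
$t{\left(A,S \right)} = 50 A$ ($t{\left(A,S \right)} = A 7^{2} + A = A 49 + A = 49 A + A = 50 A$)
$\frac{1}{t{\left(-258,63 \right)}} = \frac{1}{50 \left(-258\right)} = \frac{1}{-12900} = - \frac{1}{12900}$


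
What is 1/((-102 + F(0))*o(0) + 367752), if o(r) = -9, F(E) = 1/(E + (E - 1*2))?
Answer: 2/737349 ≈ 2.7124e-6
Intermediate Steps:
F(E) = 1/(-2 + 2*E) (F(E) = 1/(E + (E - 2)) = 1/(E + (-2 + E)) = 1/(-2 + 2*E))
1/((-102 + F(0))*o(0) + 367752) = 1/((-102 + 1/(2*(-1 + 0)))*(-9) + 367752) = 1/((-102 + (½)/(-1))*(-9) + 367752) = 1/((-102 + (½)*(-1))*(-9) + 367752) = 1/((-102 - ½)*(-9) + 367752) = 1/(-205/2*(-9) + 367752) = 1/(1845/2 + 367752) = 1/(737349/2) = 2/737349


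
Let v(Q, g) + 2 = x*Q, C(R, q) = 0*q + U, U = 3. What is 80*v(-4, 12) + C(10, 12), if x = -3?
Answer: 803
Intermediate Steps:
C(R, q) = 3 (C(R, q) = 0*q + 3 = 0 + 3 = 3)
v(Q, g) = -2 - 3*Q
80*v(-4, 12) + C(10, 12) = 80*(-2 - 3*(-4)) + 3 = 80*(-2 + 12) + 3 = 80*10 + 3 = 800 + 3 = 803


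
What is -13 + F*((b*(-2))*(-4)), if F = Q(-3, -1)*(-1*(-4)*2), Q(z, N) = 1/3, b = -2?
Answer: -167/3 ≈ -55.667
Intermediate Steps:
Q(z, N) = ⅓ (Q(z, N) = 1*(⅓) = ⅓)
F = 8/3 (F = (-1*(-4)*2)/3 = (4*2)/3 = (⅓)*8 = 8/3 ≈ 2.6667)
-13 + F*((b*(-2))*(-4)) = -13 + 8*(-2*(-2)*(-4))/3 = -13 + 8*(4*(-4))/3 = -13 + (8/3)*(-16) = -13 - 128/3 = -167/3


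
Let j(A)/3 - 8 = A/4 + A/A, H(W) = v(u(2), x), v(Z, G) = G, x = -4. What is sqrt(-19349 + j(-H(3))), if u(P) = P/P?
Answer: I*sqrt(19319) ≈ 138.99*I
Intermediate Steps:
u(P) = 1
H(W) = -4
j(A) = 27 + 3*A/4 (j(A) = 24 + 3*(A/4 + A/A) = 24 + 3*(A*(1/4) + 1) = 24 + 3*(A/4 + 1) = 24 + 3*(1 + A/4) = 24 + (3 + 3*A/4) = 27 + 3*A/4)
sqrt(-19349 + j(-H(3))) = sqrt(-19349 + (27 + 3*(-1*(-4))/4)) = sqrt(-19349 + (27 + (3/4)*4)) = sqrt(-19349 + (27 + 3)) = sqrt(-19349 + 30) = sqrt(-19319) = I*sqrt(19319)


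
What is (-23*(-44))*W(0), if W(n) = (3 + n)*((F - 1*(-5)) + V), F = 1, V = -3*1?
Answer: 9108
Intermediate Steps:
V = -3
W(n) = 9 + 3*n (W(n) = (3 + n)*((1 - 1*(-5)) - 3) = (3 + n)*((1 + 5) - 3) = (3 + n)*(6 - 3) = (3 + n)*3 = 9 + 3*n)
(-23*(-44))*W(0) = (-23*(-44))*(9 + 3*0) = 1012*(9 + 0) = 1012*9 = 9108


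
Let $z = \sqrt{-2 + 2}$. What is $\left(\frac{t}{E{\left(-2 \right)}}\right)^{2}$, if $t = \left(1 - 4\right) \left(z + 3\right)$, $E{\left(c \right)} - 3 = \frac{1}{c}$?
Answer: $\frac{324}{25} \approx 12.96$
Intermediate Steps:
$E{\left(c \right)} = 3 + \frac{1}{c}$
$z = 0$ ($z = \sqrt{0} = 0$)
$t = -9$ ($t = \left(1 - 4\right) \left(0 + 3\right) = \left(-3\right) 3 = -9$)
$\left(\frac{t}{E{\left(-2 \right)}}\right)^{2} = \left(- \frac{9}{3 + \frac{1}{-2}}\right)^{2} = \left(- \frac{9}{3 - \frac{1}{2}}\right)^{2} = \left(- \frac{9}{\frac{5}{2}}\right)^{2} = \left(\left(-9\right) \frac{2}{5}\right)^{2} = \left(- \frac{18}{5}\right)^{2} = \frac{324}{25}$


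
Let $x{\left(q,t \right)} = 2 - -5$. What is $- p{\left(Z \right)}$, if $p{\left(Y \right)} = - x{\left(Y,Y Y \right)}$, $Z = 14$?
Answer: $7$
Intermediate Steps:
$x{\left(q,t \right)} = 7$ ($x{\left(q,t \right)} = 2 + 5 = 7$)
$p{\left(Y \right)} = -7$ ($p{\left(Y \right)} = \left(-1\right) 7 = -7$)
$- p{\left(Z \right)} = \left(-1\right) \left(-7\right) = 7$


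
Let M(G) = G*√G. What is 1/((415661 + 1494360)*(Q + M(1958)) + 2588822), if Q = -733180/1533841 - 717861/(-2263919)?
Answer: -27510434822554719056626758452481/330215002244053131800217422175666063928638952151 + 45095507946500434995576016861640638*√1958/330215002244053131800217422175666063928638952151 ≈ 6.0428e-12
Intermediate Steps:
M(G) = G^(3/2)
Q = -558775498319/3472491782879 (Q = -733180*1/1533841 - 717861*(-1/2263919) = -733180/1533841 + 717861/2263919 = -558775498319/3472491782879 ≈ -0.16091)
1/((415661 + 1494360)*(Q + M(1958)) + 2588822) = 1/((415661 + 1494360)*(-558775498319/3472491782879 + 1958^(3/2)) + 2588822) = 1/(1910021*(-558775498319/3472491782879 + 1958*√1958) + 2588822) = 1/((-1067272936074754699/3472491782879 + 3739821118*√1958) + 2588822) = 1/(7922390186261623839/3472491782879 + 3739821118*√1958)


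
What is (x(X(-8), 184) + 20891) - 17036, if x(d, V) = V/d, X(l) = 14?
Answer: 27077/7 ≈ 3868.1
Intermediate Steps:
(x(X(-8), 184) + 20891) - 17036 = (184/14 + 20891) - 17036 = (184*(1/14) + 20891) - 17036 = (92/7 + 20891) - 17036 = 146329/7 - 17036 = 27077/7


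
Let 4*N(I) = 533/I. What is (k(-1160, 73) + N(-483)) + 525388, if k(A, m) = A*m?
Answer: 851447323/1932 ≈ 4.4071e+5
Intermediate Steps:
N(I) = 533/(4*I) (N(I) = (533/I)/4 = 533/(4*I))
(k(-1160, 73) + N(-483)) + 525388 = (-1160*73 + (533/4)/(-483)) + 525388 = (-84680 + (533/4)*(-1/483)) + 525388 = (-84680 - 533/1932) + 525388 = -163602293/1932 + 525388 = 851447323/1932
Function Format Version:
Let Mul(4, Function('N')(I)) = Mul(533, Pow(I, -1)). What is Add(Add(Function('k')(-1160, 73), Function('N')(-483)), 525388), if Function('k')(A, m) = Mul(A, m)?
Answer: Rational(851447323, 1932) ≈ 4.4071e+5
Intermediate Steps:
Function('N')(I) = Mul(Rational(533, 4), Pow(I, -1)) (Function('N')(I) = Mul(Rational(1, 4), Mul(533, Pow(I, -1))) = Mul(Rational(533, 4), Pow(I, -1)))
Add(Add(Function('k')(-1160, 73), Function('N')(-483)), 525388) = Add(Add(Mul(-1160, 73), Mul(Rational(533, 4), Pow(-483, -1))), 525388) = Add(Add(-84680, Mul(Rational(533, 4), Rational(-1, 483))), 525388) = Add(Add(-84680, Rational(-533, 1932)), 525388) = Add(Rational(-163602293, 1932), 525388) = Rational(851447323, 1932)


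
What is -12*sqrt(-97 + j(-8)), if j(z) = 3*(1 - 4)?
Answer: -12*I*sqrt(106) ≈ -123.55*I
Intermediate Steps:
j(z) = -9 (j(z) = 3*(-3) = -9)
-12*sqrt(-97 + j(-8)) = -12*sqrt(-97 - 9) = -12*I*sqrt(106)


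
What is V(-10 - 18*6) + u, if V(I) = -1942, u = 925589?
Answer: 923647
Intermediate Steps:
V(-10 - 18*6) + u = -1942 + 925589 = 923647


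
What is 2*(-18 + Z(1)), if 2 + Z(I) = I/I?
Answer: -38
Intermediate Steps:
Z(I) = -1 (Z(I) = -2 + I/I = -2 + 1 = -1)
2*(-18 + Z(1)) = 2*(-18 - 1) = 2*(-19) = -38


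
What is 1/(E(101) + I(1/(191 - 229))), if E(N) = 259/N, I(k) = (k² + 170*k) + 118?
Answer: 145844/16931229 ≈ 0.0086139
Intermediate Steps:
I(k) = 118 + k² + 170*k
1/(E(101) + I(1/(191 - 229))) = 1/(259/101 + (118 + (1/(191 - 229))² + 170/(191 - 229))) = 1/(259*(1/101) + (118 + (1/(-38))² + 170/(-38))) = 1/(259/101 + (118 + (-1/38)² + 170*(-1/38))) = 1/(259/101 + (118 + 1/1444 - 85/19)) = 1/(259/101 + 163933/1444) = 1/(16931229/145844) = 145844/16931229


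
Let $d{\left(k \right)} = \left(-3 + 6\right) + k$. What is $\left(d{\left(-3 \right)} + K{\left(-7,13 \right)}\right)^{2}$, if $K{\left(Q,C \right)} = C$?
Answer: $169$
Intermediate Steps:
$d{\left(k \right)} = 3 + k$
$\left(d{\left(-3 \right)} + K{\left(-7,13 \right)}\right)^{2} = \left(\left(3 - 3\right) + 13\right)^{2} = \left(0 + 13\right)^{2} = 13^{2} = 169$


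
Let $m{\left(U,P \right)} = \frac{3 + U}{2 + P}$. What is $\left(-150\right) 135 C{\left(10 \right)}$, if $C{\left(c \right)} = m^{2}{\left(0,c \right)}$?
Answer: $- \frac{10125}{8} \approx -1265.6$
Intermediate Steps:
$m{\left(U,P \right)} = \frac{3 + U}{2 + P}$
$C{\left(c \right)} = \frac{9}{\left(2 + c\right)^{2}}$ ($C{\left(c \right)} = \left(\frac{3 + 0}{2 + c}\right)^{2} = \left(\frac{1}{2 + c} 3\right)^{2} = \left(\frac{3}{2 + c}\right)^{2} = \frac{9}{\left(2 + c\right)^{2}}$)
$\left(-150\right) 135 C{\left(10 \right)} = \left(-150\right) 135 \frac{9}{\left(2 + 10\right)^{2}} = - 20250 \cdot \frac{9}{144} = - 20250 \cdot 9 \cdot \frac{1}{144} = \left(-20250\right) \frac{1}{16} = - \frac{10125}{8}$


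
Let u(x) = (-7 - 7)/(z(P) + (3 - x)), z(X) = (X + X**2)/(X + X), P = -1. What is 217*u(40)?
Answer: 3038/37 ≈ 82.108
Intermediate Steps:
z(X) = (X + X**2)/(2*X) (z(X) = (X + X**2)/((2*X)) = (X + X**2)*(1/(2*X)) = (X + X**2)/(2*X))
u(x) = -14/(3 - x) (u(x) = (-7 - 7)/((1/2 + (1/2)*(-1)) + (3 - x)) = -14/((1/2 - 1/2) + (3 - x)) = -14/(0 + (3 - x)) = -14/(3 - x))
217*u(40) = 217*(14/(-3 + 40)) = 217*(14/37) = 3038/37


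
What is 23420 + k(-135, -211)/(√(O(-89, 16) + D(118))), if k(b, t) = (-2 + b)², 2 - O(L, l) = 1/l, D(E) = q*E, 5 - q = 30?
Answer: 23420 - 75076*I*√5241/15723 ≈ 23420.0 - 345.68*I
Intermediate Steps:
q = -25 (q = 5 - 1*30 = 5 - 30 = -25)
D(E) = -25*E
O(L, l) = 2 - 1/l
23420 + k(-135, -211)/(√(O(-89, 16) + D(118))) = 23420 + (-2 - 135)²/(√((2 - 1/16) - 25*118)) = 23420 + (-137)²/(√((2 - 1*1/16) - 2950)) = 23420 + 18769/(√((2 - 1/16) - 2950)) = 23420 + 18769/(√(31/16 - 2950)) = 23420 + 18769/(√(-47169/16)) = 23420 + 18769/((3*I*√5241/4)) = 23420 + 18769*(-4*I*√5241/15723) = 23420 - 75076*I*√5241/15723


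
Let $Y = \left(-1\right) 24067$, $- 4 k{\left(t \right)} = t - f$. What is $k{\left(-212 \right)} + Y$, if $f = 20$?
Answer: $-24009$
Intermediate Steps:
$k{\left(t \right)} = 5 - \frac{t}{4}$ ($k{\left(t \right)} = - \frac{t - 20}{4} = - \frac{-20 + t}{4} = 5 - \frac{t}{4}$)
$Y = -24067$
$k{\left(-212 \right)} + Y = \left(5 - -53\right) - 24067 = \left(5 + 53\right) - 24067 = 58 - 24067 = -24009$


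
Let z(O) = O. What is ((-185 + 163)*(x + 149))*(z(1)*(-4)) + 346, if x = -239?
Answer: -7574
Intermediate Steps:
((-185 + 163)*(x + 149))*(z(1)*(-4)) + 346 = ((-185 + 163)*(-239 + 149))*(1*(-4)) + 346 = -22*(-90)*(-4) + 346 = 1980*(-4) + 346 = -7920 + 346 = -7574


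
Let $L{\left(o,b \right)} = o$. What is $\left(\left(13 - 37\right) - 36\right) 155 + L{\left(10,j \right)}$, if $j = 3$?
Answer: $-9290$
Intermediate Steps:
$\left(\left(13 - 37\right) - 36\right) 155 + L{\left(10,j \right)} = \left(\left(13 - 37\right) - 36\right) 155 + 10 = \left(-24 - 36\right) 155 + 10 = \left(-60\right) 155 + 10 = -9300 + 10 = -9290$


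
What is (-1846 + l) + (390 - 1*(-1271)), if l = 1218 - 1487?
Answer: -454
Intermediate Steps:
l = -269
(-1846 + l) + (390 - 1*(-1271)) = (-1846 - 269) + (390 - 1*(-1271)) = -2115 + (390 + 1271) = -2115 + 1661 = -454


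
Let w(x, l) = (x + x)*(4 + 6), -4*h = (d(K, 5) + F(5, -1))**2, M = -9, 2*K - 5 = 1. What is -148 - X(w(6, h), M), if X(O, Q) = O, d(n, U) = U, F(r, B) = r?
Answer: -268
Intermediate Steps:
K = 3 (K = 5/2 + (1/2)*1 = 5/2 + 1/2 = 3)
h = -25 (h = -(5 + 5)**2/4 = -1/4*10**2 = -1/4*100 = -25)
w(x, l) = 20*x (w(x, l) = (2*x)*10 = 20*x)
-148 - X(w(6, h), M) = -148 - 20*6 = -148 - 1*120 = -148 - 120 = -268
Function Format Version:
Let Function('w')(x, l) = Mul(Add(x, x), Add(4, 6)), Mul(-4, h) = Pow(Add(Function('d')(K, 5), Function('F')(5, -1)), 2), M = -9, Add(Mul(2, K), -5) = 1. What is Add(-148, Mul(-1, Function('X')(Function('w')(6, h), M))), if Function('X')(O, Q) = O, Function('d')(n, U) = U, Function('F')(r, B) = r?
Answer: -268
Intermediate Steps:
K = 3 (K = Add(Rational(5, 2), Mul(Rational(1, 2), 1)) = Add(Rational(5, 2), Rational(1, 2)) = 3)
h = -25 (h = Mul(Rational(-1, 4), Pow(Add(5, 5), 2)) = Mul(Rational(-1, 4), Pow(10, 2)) = Mul(Rational(-1, 4), 100) = -25)
Function('w')(x, l) = Mul(20, x) (Function('w')(x, l) = Mul(Mul(2, x), 10) = Mul(20, x))
Add(-148, Mul(-1, Function('X')(Function('w')(6, h), M))) = Add(-148, Mul(-1, Mul(20, 6))) = Add(-148, Mul(-1, 120)) = Add(-148, -120) = -268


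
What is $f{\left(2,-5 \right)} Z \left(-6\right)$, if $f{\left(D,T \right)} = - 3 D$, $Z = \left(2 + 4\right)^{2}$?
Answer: $1296$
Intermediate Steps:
$Z = 36$ ($Z = 6^{2} = 36$)
$f{\left(2,-5 \right)} Z \left(-6\right) = \left(-3\right) 2 \cdot 36 \left(-6\right) = \left(-6\right) 36 \left(-6\right) = \left(-216\right) \left(-6\right) = 1296$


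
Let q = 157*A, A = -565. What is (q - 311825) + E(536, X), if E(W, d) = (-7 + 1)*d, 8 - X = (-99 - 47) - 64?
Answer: -401838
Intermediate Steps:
X = 218 (X = 8 - ((-99 - 47) - 64) = 8 - (-146 - 64) = 8 - 1*(-210) = 8 + 210 = 218)
q = -88705 (q = 157*(-565) = -88705)
E(W, d) = -6*d
(q - 311825) + E(536, X) = (-88705 - 311825) - 6*218 = -400530 - 1308 = -401838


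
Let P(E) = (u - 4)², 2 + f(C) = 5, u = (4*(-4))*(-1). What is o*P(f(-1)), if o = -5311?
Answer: -764784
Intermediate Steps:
u = 16 (u = -16*(-1) = 16)
f(C) = 3 (f(C) = -2 + 5 = 3)
P(E) = 144 (P(E) = (16 - 4)² = 12² = 144)
o*P(f(-1)) = -5311*144 = -764784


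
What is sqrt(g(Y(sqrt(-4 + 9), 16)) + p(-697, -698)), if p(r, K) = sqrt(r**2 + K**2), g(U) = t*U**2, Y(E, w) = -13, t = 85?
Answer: sqrt(14365 + sqrt(973013)) ≈ 123.90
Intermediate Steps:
g(U) = 85*U**2
p(r, K) = sqrt(K**2 + r**2)
sqrt(g(Y(sqrt(-4 + 9), 16)) + p(-697, -698)) = sqrt(85*(-13)**2 + sqrt((-698)**2 + (-697)**2)) = sqrt(85*169 + sqrt(487204 + 485809)) = sqrt(14365 + sqrt(973013))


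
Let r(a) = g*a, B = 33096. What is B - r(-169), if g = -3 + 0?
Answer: 32589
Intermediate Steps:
g = -3
r(a) = -3*a
B - r(-169) = 33096 - (-3)*(-169) = 33096 - 1*507 = 33096 - 507 = 32589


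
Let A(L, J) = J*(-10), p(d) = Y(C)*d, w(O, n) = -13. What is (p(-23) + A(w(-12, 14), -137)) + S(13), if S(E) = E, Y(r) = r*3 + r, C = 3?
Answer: 1107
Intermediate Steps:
Y(r) = 4*r (Y(r) = 3*r + r = 4*r)
p(d) = 12*d (p(d) = (4*3)*d = 12*d)
A(L, J) = -10*J
(p(-23) + A(w(-12, 14), -137)) + S(13) = (12*(-23) - 10*(-137)) + 13 = (-276 + 1370) + 13 = 1094 + 13 = 1107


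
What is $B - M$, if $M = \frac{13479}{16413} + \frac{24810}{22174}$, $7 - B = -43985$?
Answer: $\frac{2668304050538}{60656977} \approx 43990.0$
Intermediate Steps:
$B = 43992$ ($B = 7 - -43985 = 7 + 43985 = 43992$)
$M = \frac{117681646}{60656977}$ ($M = 13479 \cdot \frac{1}{16413} + 24810 \cdot \frac{1}{22174} = \frac{4493}{5471} + \frac{12405}{11087} = \frac{117681646}{60656977} \approx 1.9401$)
$B - M = 43992 - \frac{117681646}{60656977} = \frac{2668304050538}{60656977}$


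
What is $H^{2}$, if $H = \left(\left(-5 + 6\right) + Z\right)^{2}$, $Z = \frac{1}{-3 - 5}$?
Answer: $\frac{2401}{4096} \approx 0.58618$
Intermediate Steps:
$Z = - \frac{1}{8}$ ($Z = \frac{1}{-3 - 5} = \frac{1}{-8} = - \frac{1}{8} \approx -0.125$)
$H = \frac{49}{64}$ ($H = \left(\left(-5 + 6\right) - \frac{1}{8}\right)^{2} = \left(1 - \frac{1}{8}\right)^{2} = \left(\frac{7}{8}\right)^{2} = \frac{49}{64} \approx 0.76563$)
$H^{2} = \left(\frac{49}{64}\right)^{2} = \frac{2401}{4096}$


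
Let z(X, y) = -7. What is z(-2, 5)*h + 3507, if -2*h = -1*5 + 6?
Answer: 7021/2 ≈ 3510.5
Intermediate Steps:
h = -½ (h = -(-1*5 + 6)/2 = -(-5 + 6)/2 = -½*1 = -½ ≈ -0.50000)
z(-2, 5)*h + 3507 = -7*(-½) + 3507 = 7/2 + 3507 = 7021/2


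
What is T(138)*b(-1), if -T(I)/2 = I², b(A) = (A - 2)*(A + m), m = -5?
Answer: -685584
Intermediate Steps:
b(A) = (-5 + A)*(-2 + A) (b(A) = (A - 2)*(A - 5) = (-2 + A)*(-5 + A) = (-5 + A)*(-2 + A))
T(I) = -2*I²
T(138)*b(-1) = (-2*138²)*(10 + (-1)² - 7*(-1)) = (-2*19044)*(10 + 1 + 7) = -38088*18 = -685584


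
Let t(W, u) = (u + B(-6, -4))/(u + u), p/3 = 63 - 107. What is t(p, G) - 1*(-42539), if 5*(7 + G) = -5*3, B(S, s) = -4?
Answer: 425397/10 ≈ 42540.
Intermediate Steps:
G = -10 (G = -7 + (-5*3)/5 = -7 + (⅕)*(-15) = -7 - 3 = -10)
p = -132 (p = 3*(63 - 107) = 3*(-44) = -132)
t(W, u) = (-4 + u)/(2*u) (t(W, u) = (u - 4)/(u + u) = (-4 + u)/((2*u)) = (-4 + u)*(1/(2*u)) = (-4 + u)/(2*u))
t(p, G) - 1*(-42539) = (½)*(-4 - 10)/(-10) - 1*(-42539) = (½)*(-⅒)*(-14) + 42539 = 7/10 + 42539 = 425397/10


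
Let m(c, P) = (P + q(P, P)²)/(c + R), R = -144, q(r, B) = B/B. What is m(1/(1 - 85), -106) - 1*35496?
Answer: -429386292/12097 ≈ -35495.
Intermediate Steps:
q(r, B) = 1
m(c, P) = (1 + P)/(-144 + c) (m(c, P) = (P + 1²)/(c - 144) = (P + 1)/(-144 + c) = (1 + P)/(-144 + c))
m(1/(1 - 85), -106) - 1*35496 = (1 - 106)/(-144 + 1/(1 - 85)) - 1*35496 = -105/(-144 + 1/(-84)) - 35496 = -105/(-144 - 1/84) - 35496 = -105/(-12097/84) - 35496 = -84/12097*(-105) - 35496 = 8820/12097 - 35496 = -429386292/12097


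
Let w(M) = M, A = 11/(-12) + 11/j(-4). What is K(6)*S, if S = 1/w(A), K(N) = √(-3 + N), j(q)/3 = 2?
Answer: 12*√3/11 ≈ 1.8895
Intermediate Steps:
j(q) = 6 (j(q) = 3*2 = 6)
A = 11/12 (A = 11/(-12) + 11/6 = 11*(-1/12) + 11*(⅙) = -11/12 + 11/6 = 11/12 ≈ 0.91667)
S = 12/11 (S = 1/(11/12) = 12/11 ≈ 1.0909)
K(6)*S = √(-3 + 6)*(12/11) = √3*(12/11) = 12*√3/11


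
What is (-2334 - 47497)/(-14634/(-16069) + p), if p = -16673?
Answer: 800734339/267903803 ≈ 2.9889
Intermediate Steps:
(-2334 - 47497)/(-14634/(-16069) + p) = (-2334 - 47497)/(-14634/(-16069) - 16673) = -49831/(-14634*(-1/16069) - 16673) = -49831/(14634/16069 - 16673) = -49831/(-267903803/16069) = -49831*(-16069/267903803) = 800734339/267903803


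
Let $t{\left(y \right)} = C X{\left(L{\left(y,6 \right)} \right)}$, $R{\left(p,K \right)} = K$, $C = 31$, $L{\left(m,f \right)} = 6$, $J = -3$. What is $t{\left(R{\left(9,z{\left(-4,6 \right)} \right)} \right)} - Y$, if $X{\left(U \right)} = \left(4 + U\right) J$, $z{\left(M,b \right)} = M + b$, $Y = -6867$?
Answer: $5937$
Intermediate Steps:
$X{\left(U \right)} = -12 - 3 U$ ($X{\left(U \right)} = \left(4 + U\right) \left(-3\right) = -12 - 3 U$)
$t{\left(y \right)} = -930$ ($t{\left(y \right)} = 31 \left(-12 - 18\right) = 31 \left(-30\right) = -930$)
$t{\left(R{\left(9,z{\left(-4,6 \right)} \right)} \right)} - Y = -930 - -6867 = -930 + 6867 = 5937$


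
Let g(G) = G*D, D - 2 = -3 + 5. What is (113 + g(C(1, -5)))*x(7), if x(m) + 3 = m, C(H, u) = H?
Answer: 468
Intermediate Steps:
D = 4 (D = 2 + (-3 + 5) = 2 + 2 = 4)
x(m) = -3 + m
g(G) = 4*G (g(G) = G*4 = 4*G)
(113 + g(C(1, -5)))*x(7) = (113 + 4*1)*(-3 + 7) = (113 + 4)*4 = 117*4 = 468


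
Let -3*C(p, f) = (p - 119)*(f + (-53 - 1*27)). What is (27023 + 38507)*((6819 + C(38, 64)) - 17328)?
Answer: -716963730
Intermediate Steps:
C(p, f) = -(-119 + p)*(-80 + f)/3 (C(p, f) = -(p - 119)*(f + (-53 - 1*27))/3 = -(-119 + p)*(f + (-53 - 27))/3 = -(-119 + p)*(f - 80)/3 = -(-119 + p)*(-80 + f)/3)
(27023 + 38507)*((6819 + C(38, 64)) - 17328) = (27023 + 38507)*((6819 + (-9520/3 + (80/3)*38 + (119/3)*64 - ⅓*64*38)) - 17328) = 65530*((6819 + (-9520/3 + 3040/3 + 7616/3 - 2432/3)) - 17328) = 65530*((6819 - 432) - 17328) = 65530*(6387 - 17328) = 65530*(-10941) = -716963730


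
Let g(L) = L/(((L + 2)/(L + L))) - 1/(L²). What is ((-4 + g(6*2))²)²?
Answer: 77723757602256481/1032386052096 ≈ 75286.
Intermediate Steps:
g(L) = -1/L² + 2*L²/(2 + L) (g(L) = L/(((2 + L)/((2*L)))) - 1/L² = L/(((2 + L)*(1/(2*L)))) - 1/L² = L/(((2 + L)/(2*L))) - 1/L² = L*(2*L/(2 + L)) - 1/L² = 2*L²/(2 + L) - 1/L² = -1/L² + 2*L²/(2 + L))
((-4 + g(6*2))²)² = ((-4 + (-2 - 6*2 + 2*(6*2)⁴)/((6*2)²*(2 + 6*2)))²)² = ((-4 + (-2 - 1*12 + 2*12⁴)/(12²*(2 + 12)))²)² = ((-4 + (1/144)*(-2 - 12 + 2*20736)/14)²)² = ((-4 + (1/144)*(1/14)*(-2 - 12 + 41472))²)² = ((-4 + (1/144)*(1/14)*41458)²)² = ((-4 + 20729/1008)²)² = ((16697/1008)²)² = (278789809/1016064)² = 77723757602256481/1032386052096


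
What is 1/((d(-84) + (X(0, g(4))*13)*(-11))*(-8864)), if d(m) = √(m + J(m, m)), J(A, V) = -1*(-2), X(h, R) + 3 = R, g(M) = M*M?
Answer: I/(8864*(√82 + 1859*I)) ≈ 6.0685e-8 + 2.956e-10*I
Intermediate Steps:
g(M) = M²
X(h, R) = -3 + R
J(A, V) = 2
d(m) = √(2 + m) (d(m) = √(m + 2) = √(2 + m))
1/((d(-84) + (X(0, g(4))*13)*(-11))*(-8864)) = 1/((√(2 - 84) + ((-3 + 4²)*13)*(-11))*(-8864)) = -1/8864/(√(-82) + ((-3 + 16)*13)*(-11)) = -1/8864/(I*√82 + (13*13)*(-11)) = -1/8864/(I*√82 + 169*(-11)) = -1/8864/(I*√82 - 1859) = -1/8864/(-1859 + I*√82) = -1/(8864*(-1859 + I*√82))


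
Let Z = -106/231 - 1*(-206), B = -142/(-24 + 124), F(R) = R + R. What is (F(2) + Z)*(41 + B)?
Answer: 47895758/5775 ≈ 8293.6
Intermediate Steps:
F(R) = 2*R
B = -71/50 (B = -142/100 = -142*1/100 = -71/50 ≈ -1.4200)
Z = 47480/231 (Z = -106*1/231 + 206 = -106/231 + 206 = 47480/231 ≈ 205.54)
(F(2) + Z)*(41 + B) = (2*2 + 47480/231)*(41 - 71/50) = (4 + 47480/231)*(1979/50) = (48404/231)*(1979/50) = 47895758/5775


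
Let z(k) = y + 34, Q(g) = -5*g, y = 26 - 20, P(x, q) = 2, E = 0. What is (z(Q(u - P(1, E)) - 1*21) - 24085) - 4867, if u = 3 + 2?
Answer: -28912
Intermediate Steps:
y = 6
u = 5
z(k) = 40 (z(k) = 6 + 34 = 40)
(z(Q(u - P(1, E)) - 1*21) - 24085) - 4867 = (40 - 24085) - 4867 = -24045 - 4867 = -28912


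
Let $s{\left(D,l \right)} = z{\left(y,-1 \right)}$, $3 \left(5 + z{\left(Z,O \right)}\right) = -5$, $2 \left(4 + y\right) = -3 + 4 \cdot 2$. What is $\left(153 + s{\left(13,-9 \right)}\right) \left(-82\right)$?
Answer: $- \frac{35998}{3} \approx -11999.0$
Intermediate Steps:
$y = - \frac{3}{2}$ ($y = -4 + \frac{-3 + 4 \cdot 2}{2} = -4 + \frac{-3 + 8}{2} = -4 + \frac{1}{2} \cdot 5 = -4 + \frac{5}{2} = - \frac{3}{2} \approx -1.5$)
$z{\left(Z,O \right)} = - \frac{20}{3}$ ($z{\left(Z,O \right)} = -5 + \frac{1}{3} \left(-5\right) = -5 - \frac{5}{3} = - \frac{20}{3}$)
$s{\left(D,l \right)} = - \frac{20}{3}$
$\left(153 + s{\left(13,-9 \right)}\right) \left(-82\right) = \left(153 - \frac{20}{3}\right) \left(-82\right) = \frac{439}{3} \left(-82\right) = - \frac{35998}{3}$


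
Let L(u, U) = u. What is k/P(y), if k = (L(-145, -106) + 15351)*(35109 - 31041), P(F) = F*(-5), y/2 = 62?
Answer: -15464502/155 ≈ -99771.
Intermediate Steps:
y = 124 (y = 2*62 = 124)
P(F) = -5*F
k = 61858008 (k = (-145 + 15351)*(35109 - 31041) = 15206*4068 = 61858008)
k/P(y) = 61858008/((-5*124)) = 61858008/(-620) = 61858008*(-1/620) = -15464502/155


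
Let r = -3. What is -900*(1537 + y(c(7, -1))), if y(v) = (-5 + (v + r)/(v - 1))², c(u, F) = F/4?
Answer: -1388484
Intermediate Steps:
c(u, F) = F/4 (c(u, F) = F*(¼) = F/4)
y(v) = (-5 + (-3 + v)/(-1 + v))² (y(v) = (-5 + (v - 3)/(v - 1))² = (-5 + (-3 + v)/(-1 + v))²)
-900*(1537 + y(c(7, -1))) = -900*(1537 + 4*(-1 + 2*((¼)*(-1)))²/(-1 + (¼)*(-1))²) = -900*(1537 + 4*(-1 + 2*(-¼))²/(-1 - ¼)²) = -900*(1537 + 4*(-1 - ½)²/(-5/4)²) = -900*(1537 + 4*(16/25)*(-3/2)²) = -900*(1537 + 4*(16/25)*(9/4)) = -900*(1537 + 144/25) = -900*38569/25 = -1388484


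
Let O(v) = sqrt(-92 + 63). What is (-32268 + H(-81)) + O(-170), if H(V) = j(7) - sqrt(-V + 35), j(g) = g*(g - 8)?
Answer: -32275 - sqrt(29)*(2 - I) ≈ -32286.0 + 5.3852*I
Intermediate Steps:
j(g) = g*(-8 + g)
H(V) = -7 - sqrt(35 - V) (H(V) = 7*(-8 + 7) - sqrt(-V + 35) = 7*(-1) - sqrt(35 - V) = -7 - sqrt(35 - V))
O(v) = I*sqrt(29) (O(v) = sqrt(-29) = I*sqrt(29))
(-32268 + H(-81)) + O(-170) = (-32268 + (-7 - sqrt(35 - 1*(-81)))) + I*sqrt(29) = (-32268 + (-7 - sqrt(35 + 81))) + I*sqrt(29) = (-32268 + (-7 - sqrt(116))) + I*sqrt(29) = (-32268 + (-7 - 2*sqrt(29))) + I*sqrt(29) = (-32275 - 2*sqrt(29)) + I*sqrt(29) = -32275 - 2*sqrt(29) + I*sqrt(29)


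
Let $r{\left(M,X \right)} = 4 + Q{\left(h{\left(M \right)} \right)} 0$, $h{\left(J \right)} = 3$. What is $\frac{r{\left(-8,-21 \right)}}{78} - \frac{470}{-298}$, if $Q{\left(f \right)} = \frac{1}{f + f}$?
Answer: $\frac{9463}{5811} \approx 1.6285$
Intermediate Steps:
$Q{\left(f \right)} = \frac{1}{2 f}$
$r{\left(M,X \right)} = 4$ ($r{\left(M,X \right)} = 4 + \frac{1}{2 \cdot 3} \cdot 0 = 4 + \frac{1}{2} \cdot \frac{1}{3} \cdot 0 = 4 + \frac{1}{6} \cdot 0 = 4 + 0 = 4$)
$\frac{r{\left(-8,-21 \right)}}{78} - \frac{470}{-298} = \frac{4}{78} - \frac{470}{-298} = 4 \cdot \frac{1}{78} - - \frac{235}{149} = \frac{2}{39} + \frac{235}{149} = \frac{9463}{5811}$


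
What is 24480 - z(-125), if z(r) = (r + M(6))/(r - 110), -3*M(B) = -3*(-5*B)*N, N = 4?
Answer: 1150511/47 ≈ 24479.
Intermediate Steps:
M(B) = -20*B (M(B) = -(-1)*-5*B*4 = -(-1)*(-20*B) = -20*B)
z(r) = (-120 + r)/(-110 + r) (z(r) = (r - 20*6)/(r - 110) = (r - 120)/(-110 + r) = (-120 + r)/(-110 + r))
24480 - z(-125) = 24480 - (-120 - 125)/(-110 - 125) = 24480 - (-245)/(-235) = 24480 - (-1)*(-245)/235 = 24480 - 1*49/47 = 24480 - 49/47 = 1150511/47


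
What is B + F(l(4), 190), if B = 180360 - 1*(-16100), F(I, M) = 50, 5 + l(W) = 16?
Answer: 196510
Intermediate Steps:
l(W) = 11 (l(W) = -5 + 16 = 11)
B = 196460 (B = 180360 + 16100 = 196460)
B + F(l(4), 190) = 196460 + 50 = 196510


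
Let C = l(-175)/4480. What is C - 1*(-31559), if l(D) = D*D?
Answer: 4040427/128 ≈ 31566.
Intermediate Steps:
l(D) = D**2
C = 875/128 (C = (-175)**2/4480 = 30625*(1/4480) = 875/128 ≈ 6.8359)
C - 1*(-31559) = 875/128 - 1*(-31559) = 875/128 + 31559 = 4040427/128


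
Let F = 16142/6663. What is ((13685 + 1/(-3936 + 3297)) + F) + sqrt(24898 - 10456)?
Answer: 19425448040/1419219 + sqrt(14442) ≈ 13808.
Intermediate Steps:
F = 16142/6663 (F = 16142*(1/6663) = 16142/6663 ≈ 2.4226)
((13685 + 1/(-3936 + 3297)) + F) + sqrt(24898 - 10456) = ((13685 + 1/(-3936 + 3297)) + 16142/6663) + sqrt(24898 - 10456) = ((13685 + 1/(-639)) + 16142/6663) + sqrt(14442) = ((13685 - 1/639) + 16142/6663) + sqrt(14442) = (8744714/639 + 16142/6663) + sqrt(14442) = 19425448040/1419219 + sqrt(14442)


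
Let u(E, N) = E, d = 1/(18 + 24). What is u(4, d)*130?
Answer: 520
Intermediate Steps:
d = 1/42 ≈ 0.023810
u(4, d)*130 = 4*130 = 520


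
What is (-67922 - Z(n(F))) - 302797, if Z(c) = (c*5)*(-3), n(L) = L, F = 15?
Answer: -370494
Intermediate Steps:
Z(c) = -15*c (Z(c) = (5*c)*(-3) = -15*c)
(-67922 - Z(n(F))) - 302797 = (-67922 - (-15)*15) - 302797 = (-67922 - 1*(-225)) - 302797 = (-67922 + 225) - 302797 = -67697 - 302797 = -370494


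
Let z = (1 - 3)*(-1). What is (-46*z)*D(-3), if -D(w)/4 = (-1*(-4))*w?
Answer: -4416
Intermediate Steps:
D(w) = -16*w (D(w) = -4*(-1*(-4))*w = -16*w)
z = 2 (z = -2*(-1) = 2)
(-46*z)*D(-3) = (-46*2)*(-16*(-3)) = -92*48 = -4416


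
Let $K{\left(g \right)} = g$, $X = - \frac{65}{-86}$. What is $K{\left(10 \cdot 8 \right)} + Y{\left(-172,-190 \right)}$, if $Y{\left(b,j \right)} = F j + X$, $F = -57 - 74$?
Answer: $\frac{2147485}{86} \approx 24971.0$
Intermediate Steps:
$X = \frac{65}{86}$ ($X = \left(-65\right) \left(- \frac{1}{86}\right) = \frac{65}{86} \approx 0.75581$)
$F = -131$ ($F = -57 - 74 = -131$)
$Y{\left(b,j \right)} = \frac{65}{86} - 131 j$ ($Y{\left(b,j \right)} = - 131 j + \frac{65}{86} = \frac{65}{86} - 131 j$)
$K{\left(10 \cdot 8 \right)} + Y{\left(-172,-190 \right)} = 10 \cdot 8 + \left(\frac{65}{86} - -24890\right) = 80 + \left(\frac{65}{86} + 24890\right) = 80 + \frac{2140605}{86} = \frac{2147485}{86}$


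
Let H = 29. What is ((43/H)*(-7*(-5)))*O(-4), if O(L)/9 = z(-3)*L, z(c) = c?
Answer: 162540/29 ≈ 5604.8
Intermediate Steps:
O(L) = -27*L (O(L) = 9*(-3*L) = -27*L)
((43/H)*(-7*(-5)))*O(-4) = ((43/29)*(-7*(-5)))*(-27*(-4)) = ((43*(1/29))*35)*108 = ((43/29)*35)*108 = (1505/29)*108 = 162540/29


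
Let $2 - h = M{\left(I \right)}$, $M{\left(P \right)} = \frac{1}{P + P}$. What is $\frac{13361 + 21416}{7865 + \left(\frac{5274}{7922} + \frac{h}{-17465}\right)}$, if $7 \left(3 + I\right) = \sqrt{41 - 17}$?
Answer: $\frac{2183587030961456984301775050}{493871392868269652964470737} + \frac{266826169407949340 \sqrt{6}}{493871392868269652964470737} \approx 4.4214$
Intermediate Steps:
$I = -3 + \frac{2 \sqrt{6}}{7}$ ($I = -3 + \frac{\sqrt{41 - 17}}{7} = -3 + \frac{\sqrt{24}}{7} = -3 + \frac{2 \sqrt{6}}{7} \approx -2.3001$)
$M{\left(P \right)} = \frac{1}{2 P}$
$h = 2 - \frac{1}{2 \left(-3 + \frac{2 \sqrt{6}}{7}\right)} \approx 2.2174$
$\frac{13361 + 21416}{7865 + \left(\frac{5274}{7922} + \frac{h}{-17465}\right)} = \frac{13361 + 21416}{7865 + \left(\frac{5274}{7922} + \frac{\frac{605}{278} + \frac{7 \sqrt{6}}{417}}{-17465}\right)} = \frac{34777}{7865 + \left(5274 \cdot \frac{1}{7922} + \left(\frac{605}{278} + \frac{7 \sqrt{6}}{417}\right) \left(- \frac{1}{17465}\right)\right)} = \frac{34777}{7865 + \left(\frac{2637}{3961} - \left(\frac{121}{971054} + \frac{\sqrt{6}}{1040415}\right)\right)} = \frac{34777}{7865 + \left(\frac{2560190117}{3846344894} - \frac{\sqrt{6}}{1040415}\right)} = \frac{34777}{\frac{30254062781427}{3846344894} - \frac{\sqrt{6}}{1040415}}$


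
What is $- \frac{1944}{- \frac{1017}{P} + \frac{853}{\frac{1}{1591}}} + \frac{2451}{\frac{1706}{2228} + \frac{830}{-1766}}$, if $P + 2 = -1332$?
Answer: $\frac{1454933555544935498}{175542115688337} \approx 8288.2$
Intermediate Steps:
$P = -1334$ ($P = -2 - 1332 = -1334$)
$- \frac{1944}{- \frac{1017}{P} + \frac{853}{\frac{1}{1591}}} + \frac{2451}{\frac{1706}{2228} + \frac{830}{-1766}} = - \frac{1944}{- \frac{1017}{-1334} + \frac{853}{\frac{1}{1591}}} + \frac{2451}{\frac{1706}{2228} + \frac{830}{-1766}} = - \frac{1944}{\left(-1017\right) \left(- \frac{1}{1334}\right) + 853 \frac{1}{\frac{1}{1591}}} + \frac{2451}{1706 \cdot \frac{1}{2228} + 830 \left(- \frac{1}{1766}\right)} = - \frac{1944}{\frac{1017}{1334} + 853 \cdot 1591} + \frac{2451}{\frac{853}{1114} - \frac{415}{883}} = - \frac{1944}{\frac{1017}{1334} + 1357123} + \frac{2451}{\frac{290889}{983662}} = - \frac{1944}{\frac{1810403099}{1334}} + 2451 \cdot \frac{983662}{290889} = \left(-1944\right) \frac{1334}{1810403099} + \frac{803651854}{96963} = - \frac{2593296}{1810403099} + \frac{803651854}{96963} = \frac{1454933555544935498}{175542115688337}$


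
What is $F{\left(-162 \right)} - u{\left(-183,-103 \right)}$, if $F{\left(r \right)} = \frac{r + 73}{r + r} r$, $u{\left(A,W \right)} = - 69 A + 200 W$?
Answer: $\frac{15857}{2} \approx 7928.5$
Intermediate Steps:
$F{\left(r \right)} = \frac{73}{2} + \frac{r}{2}$ ($F{\left(r \right)} = \frac{73 + r}{2 r} r = \frac{73}{2} + \frac{r}{2}$)
$F{\left(-162 \right)} - u{\left(-183,-103 \right)} = \left(\frac{73}{2} + \frac{1}{2} \left(-162\right)\right) - \left(\left(-69\right) \left(-183\right) + 200 \left(-103\right)\right) = \left(\frac{73}{2} - 81\right) - \left(12627 - 20600\right) = - \frac{89}{2} - -7973 = - \frac{89}{2} + 7973 = \frac{15857}{2}$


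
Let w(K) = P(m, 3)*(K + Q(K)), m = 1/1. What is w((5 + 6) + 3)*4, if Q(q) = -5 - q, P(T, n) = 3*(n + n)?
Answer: -360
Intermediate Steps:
m = 1 (m = 1*1 = 1)
P(T, n) = 6*n (P(T, n) = 3*(2*n) = 6*n)
w(K) = -90 (w(K) = (6*3)*(K + (-5 - K)) = 18*(-5) = -90)
w((5 + 6) + 3)*4 = -90*4 = -360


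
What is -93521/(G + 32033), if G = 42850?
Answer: -93521/74883 ≈ -1.2489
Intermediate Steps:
-93521/(G + 32033) = -93521/(42850 + 32033) = -93521/74883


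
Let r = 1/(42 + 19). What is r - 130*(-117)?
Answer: 927811/61 ≈ 15210.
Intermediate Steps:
r = 1/61 ≈ 0.016393
r - 130*(-117) = 1/61 - 130*(-117) = 1/61 + 15210 = 927811/61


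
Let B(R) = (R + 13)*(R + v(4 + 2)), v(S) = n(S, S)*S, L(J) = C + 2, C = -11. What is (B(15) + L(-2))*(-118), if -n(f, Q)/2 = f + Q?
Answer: 427278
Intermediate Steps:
L(J) = -9 (L(J) = -11 + 2 = -9)
n(f, Q) = -2*Q - 2*f (n(f, Q) = -2*(f + Q) = -2*(Q + f) = -2*Q - 2*f)
v(S) = -4*S² (v(S) = (-2*S - 2*S)*S = (-4*S)*S = -4*S²)
B(R) = (-144 + R)*(13 + R) (B(R) = (R + 13)*(R - 4*(4 + 2)²) = (13 + R)*(R - 4*6²) = (13 + R)*(R - 4*36) = (13 + R)*(R - 144) = (13 + R)*(-144 + R) = (-144 + R)*(13 + R))
(B(15) + L(-2))*(-118) = ((-1872 + 15² - 131*15) - 9)*(-118) = ((-1872 + 225 - 1965) - 9)*(-118) = (-3612 - 9)*(-118) = -3621*(-118) = 427278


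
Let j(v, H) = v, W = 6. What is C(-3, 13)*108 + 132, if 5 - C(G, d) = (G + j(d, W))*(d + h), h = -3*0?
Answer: -13368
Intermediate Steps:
h = 0
C(G, d) = 5 - d*(G + d) (C(G, d) = 5 - (G + d)*(d + 0) = 5 - (G + d)*d = 5 - d*(G + d))
C(-3, 13)*108 + 132 = (5 - 1*13² - 1*(-3)*13)*108 + 132 = (5 - 1*169 + 39)*108 + 132 = (5 - 169 + 39)*108 + 132 = -125*108 + 132 = -13500 + 132 = -13368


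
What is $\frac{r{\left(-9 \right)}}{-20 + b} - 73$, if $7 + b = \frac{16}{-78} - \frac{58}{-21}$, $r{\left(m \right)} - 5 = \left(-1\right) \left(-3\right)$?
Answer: $- \frac{489313}{6673} \approx -73.327$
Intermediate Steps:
$r{\left(m \right)} = 8$ ($r{\left(m \right)} = 5 - -3 = 5 + 3 = 8$)
$b = - \frac{1213}{273}$ ($b = -7 + \left(\frac{16}{-78} - \frac{58}{-21}\right) = -7 + \left(16 \left(- \frac{1}{78}\right) - - \frac{58}{21}\right) = -7 + \left(- \frac{8}{39} + \frac{58}{21}\right) = -7 + \frac{698}{273} = - \frac{1213}{273} \approx -4.4432$)
$\frac{r{\left(-9 \right)}}{-20 + b} - 73 = \frac{1}{-20 - \frac{1213}{273}} \cdot 8 - 73 = \frac{1}{- \frac{6673}{273}} \cdot 8 - 73 = \left(- \frac{273}{6673}\right) 8 - 73 = - \frac{2184}{6673} - 73 = - \frac{489313}{6673}$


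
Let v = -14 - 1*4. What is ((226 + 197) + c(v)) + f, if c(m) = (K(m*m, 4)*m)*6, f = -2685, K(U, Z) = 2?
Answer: -2478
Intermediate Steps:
v = -18 (v = -14 - 4 = -18)
c(m) = 12*m (c(m) = (2*m)*6 = 12*m)
((226 + 197) + c(v)) + f = ((226 + 197) + 12*(-18)) - 2685 = (423 - 216) - 2685 = 207 - 2685 = -2478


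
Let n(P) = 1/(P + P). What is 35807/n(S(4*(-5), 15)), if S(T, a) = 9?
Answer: 644526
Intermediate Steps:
n(P) = 1/(2*P)
35807/n(S(4*(-5), 15)) = 35807/(((½)/9)) = 35807/(((½)*(⅑))) = 35807/(1/18) = 35807*18 = 644526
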